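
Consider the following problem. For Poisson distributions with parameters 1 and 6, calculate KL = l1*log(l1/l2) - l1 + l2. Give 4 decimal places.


KL divergence for Poisson:
KL = l1*log(l1/l2) - l1 + l2.
l1 = 1, l2 = 6.
log(1/6) = -1.791759.
l1*log(l1/l2) = 1 * -1.791759 = -1.791759.
KL = -1.791759 - 1 + 6 = 3.2082

3.2082


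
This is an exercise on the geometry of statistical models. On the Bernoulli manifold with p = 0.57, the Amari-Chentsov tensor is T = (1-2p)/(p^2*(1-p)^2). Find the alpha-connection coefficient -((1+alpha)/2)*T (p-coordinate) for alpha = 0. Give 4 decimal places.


Skewness (Amari-Chentsov) tensor: T = (1-2p)/(p^2*(1-p)^2).
p = 0.57, 1-2p = -0.14, p^2 = 0.3249, (1-p)^2 = 0.1849.
T = -0.14/(0.3249 * 0.1849) = -2.330459.
In the p-coordinate, Gamma^(alpha) = Gamma^(0) - (alpha/2)*T with Gamma^(0) = (1/2)*g'(p) = -T/2,
so Gamma^(alpha) = -((1+alpha)/2)*T.
alpha = 0, -(1+alpha)/2 = -0.5.
Gamma = -0.5 * -2.330459 = 1.1652

1.1652


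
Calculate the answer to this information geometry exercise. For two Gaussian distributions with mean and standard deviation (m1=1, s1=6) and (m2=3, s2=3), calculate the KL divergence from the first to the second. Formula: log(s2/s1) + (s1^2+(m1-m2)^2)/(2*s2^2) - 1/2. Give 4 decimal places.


KL divergence between normal distributions:
KL = log(s2/s1) + (s1^2 + (m1-m2)^2)/(2*s2^2) - 1/2.
log(3/6) = -0.693147.
(6^2 + (1-3)^2)/(2*3^2) = (36 + 4)/18 = 2.222222.
KL = -0.693147 + 2.222222 - 0.5 = 1.0291

1.0291


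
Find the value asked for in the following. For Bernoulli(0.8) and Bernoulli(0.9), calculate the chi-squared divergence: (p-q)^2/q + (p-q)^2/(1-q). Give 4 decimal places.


Chi-squared divergence between Bernoulli distributions:
chi^2 = (p-q)^2/q + (p-q)^2/(1-q).
p = 0.8, q = 0.9, p-q = -0.1.
(p-q)^2 = 0.01.
term1 = 0.01/0.9 = 0.011111.
term2 = 0.01/0.1 = 0.1.
chi^2 = 0.011111 + 0.1 = 0.1111

0.1111


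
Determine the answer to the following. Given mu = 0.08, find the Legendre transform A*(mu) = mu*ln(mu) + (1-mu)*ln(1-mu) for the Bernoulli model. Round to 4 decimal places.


Legendre transform for Bernoulli:
A*(mu) = mu*log(mu) + (1-mu)*log(1-mu).
mu = 0.08, 1-mu = 0.92.
mu*log(mu) = 0.08*log(0.08) = -0.202058.
(1-mu)*log(1-mu) = 0.92*log(0.92) = -0.076711.
A* = -0.202058 + -0.076711 = -0.2788

-0.2788


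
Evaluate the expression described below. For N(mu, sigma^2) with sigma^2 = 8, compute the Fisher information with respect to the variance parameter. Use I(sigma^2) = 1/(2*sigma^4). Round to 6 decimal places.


Fisher information for variance: I(sigma^2) = 1/(2*sigma^4).
sigma^2 = 8, so sigma^4 = 64.
I = 1/(2*64) = 1/128 = 0.007813

0.007813


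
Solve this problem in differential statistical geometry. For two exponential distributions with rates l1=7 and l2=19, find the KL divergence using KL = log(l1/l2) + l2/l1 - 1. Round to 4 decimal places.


KL divergence for exponential family:
KL = log(l1/l2) + l2/l1 - 1.
log(7/19) = -0.998529.
19/7 = 2.714286.
KL = -0.998529 + 2.714286 - 1 = 0.7158

0.7158


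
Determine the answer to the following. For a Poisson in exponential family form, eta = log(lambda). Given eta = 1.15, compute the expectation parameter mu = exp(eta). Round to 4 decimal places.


Expectation parameter for Poisson exponential family:
mu = exp(eta).
eta = 1.15.
mu = exp(1.15) = 3.1582

3.1582


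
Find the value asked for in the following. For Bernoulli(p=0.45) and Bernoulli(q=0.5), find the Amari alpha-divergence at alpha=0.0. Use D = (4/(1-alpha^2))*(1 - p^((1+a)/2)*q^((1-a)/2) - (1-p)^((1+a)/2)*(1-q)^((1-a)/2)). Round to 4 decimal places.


Amari alpha-divergence:
D = (4/(1-alpha^2))*(1 - p^((1+a)/2)*q^((1-a)/2) - (1-p)^((1+a)/2)*(1-q)^((1-a)/2)).
alpha = 0.0, p = 0.45, q = 0.5.
e1 = (1+alpha)/2 = 0.5, e2 = (1-alpha)/2 = 0.5.
t1 = p^e1 * q^e2 = 0.45^0.5 * 0.5^0.5 = 0.474342.
t2 = (1-p)^e1 * (1-q)^e2 = 0.55^0.5 * 0.5^0.5 = 0.524404.
4/(1-alpha^2) = 4.0.
D = 4.0*(1 - 0.474342 - 0.524404) = 0.0050

0.0050


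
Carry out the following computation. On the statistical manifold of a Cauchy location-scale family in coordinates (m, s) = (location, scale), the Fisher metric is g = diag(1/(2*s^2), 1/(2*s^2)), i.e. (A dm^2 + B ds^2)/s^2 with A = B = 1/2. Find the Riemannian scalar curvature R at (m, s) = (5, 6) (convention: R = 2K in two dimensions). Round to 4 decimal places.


The metric has the form g = (A dm^2 + B ds^2)/s^2 with A = 1/2, B = 1/2.
Substitute u = sqrt(A/B)*m: g = B*(du^2 + ds^2)/s^2, i.e. B times the
Poincare upper half-plane metric, which has constant Gaussian curvature -1.
Scaling a 2D metric by a constant c divides the Gaussian curvature by c,
so K = -1/B = -1/(1/2) = -2.0000 everywhere (the point (m, s) = (5, 6) is irrelevant:
the curvature is constant).
Scalar curvature in dimension 2: R = 2K = -2/(1/2) = -4.0000.

-4.0000


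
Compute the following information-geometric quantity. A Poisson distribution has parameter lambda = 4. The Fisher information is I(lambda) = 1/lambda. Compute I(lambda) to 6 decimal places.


Fisher information for Poisson: I(lambda) = 1/lambda.
lambda = 4.
I(lambda) = 1/4 = 0.250000

0.250000


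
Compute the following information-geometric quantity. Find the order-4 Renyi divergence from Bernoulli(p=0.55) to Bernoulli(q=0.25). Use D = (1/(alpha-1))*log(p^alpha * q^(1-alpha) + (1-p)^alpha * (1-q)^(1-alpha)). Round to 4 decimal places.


Renyi divergence of order alpha between Bernoulli distributions:
D = (1/(alpha-1))*log(p^alpha * q^(1-alpha) + (1-p)^alpha * (1-q)^(1-alpha)).
alpha = 4, p = 0.55, q = 0.25.
p^alpha * q^(1-alpha) = 0.55^4 * 0.25^-3 = 5.8564.
(1-p)^alpha * (1-q)^(1-alpha) = 0.45^4 * 0.75^-3 = 0.0972.
sum = 5.8564 + 0.0972 = 5.9536.
D = (1/3)*log(5.9536) = 0.5947

0.5947


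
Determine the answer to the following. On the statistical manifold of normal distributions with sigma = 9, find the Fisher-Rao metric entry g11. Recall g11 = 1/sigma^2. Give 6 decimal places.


For the 2-parameter normal family, the Fisher metric has:
  g11 = 1/sigma^2, g22 = 2/sigma^2.
sigma = 9, sigma^2 = 81.
g11 = 0.012346

0.012346


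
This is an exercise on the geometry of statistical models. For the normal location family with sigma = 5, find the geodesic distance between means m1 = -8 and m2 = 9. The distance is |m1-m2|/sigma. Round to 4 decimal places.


On the fixed-variance normal subfamily, geodesic distance = |m1-m2|/sigma.
|-8 - 9| = 17.
sigma = 5.
d = 17/5 = 3.4000

3.4000


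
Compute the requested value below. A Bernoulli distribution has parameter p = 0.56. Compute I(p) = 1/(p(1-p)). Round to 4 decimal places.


For Bernoulli(p), Fisher information is I(p) = 1/(p*(1-p)).
p = 0.56, 1-p = 0.44.
p*(1-p) = 0.2464.
I(p) = 1/0.2464 = 4.0584

4.0584


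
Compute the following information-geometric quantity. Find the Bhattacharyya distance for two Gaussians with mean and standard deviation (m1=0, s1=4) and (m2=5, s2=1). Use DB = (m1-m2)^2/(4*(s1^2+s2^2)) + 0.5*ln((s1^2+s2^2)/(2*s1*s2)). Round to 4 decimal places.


Bhattacharyya distance between two Gaussians:
DB = (m1-m2)^2/(4*(s1^2+s2^2)) + (1/2)*ln((s1^2+s2^2)/(2*s1*s2)).
(m1-m2)^2 = (-5)^2 = 25.
s1^2+s2^2 = 16 + 1 = 17.
term1 = 25/68 = 0.367647.
term2 = 0.5*ln(17/8.0) = 0.376886.
DB = 0.367647 + 0.376886 = 0.7445

0.7445


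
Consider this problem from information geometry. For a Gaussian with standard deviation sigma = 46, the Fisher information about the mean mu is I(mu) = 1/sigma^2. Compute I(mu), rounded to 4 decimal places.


The Fisher information for the mean of a normal distribution is I(mu) = 1/sigma^2.
sigma = 46, so sigma^2 = 2116.
I(mu) = 1/2116 = 0.0005

0.0005


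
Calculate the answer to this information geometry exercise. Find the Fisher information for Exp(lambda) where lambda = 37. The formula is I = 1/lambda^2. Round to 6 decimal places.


Fisher information for exponential: I(lambda) = 1/lambda^2.
lambda = 37, lambda^2 = 1369.
I = 1/1369 = 0.000730

0.000730


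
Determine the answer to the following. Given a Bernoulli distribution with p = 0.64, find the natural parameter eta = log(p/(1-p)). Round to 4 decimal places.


Natural parameter for Bernoulli: eta = log(p/(1-p)).
p = 0.64, 1-p = 0.36.
p/(1-p) = 1.777778.
eta = log(1.777778) = 0.5754

0.5754


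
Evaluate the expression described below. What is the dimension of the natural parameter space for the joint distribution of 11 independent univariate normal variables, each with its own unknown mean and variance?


Exponential family dimension calculation:
Each univariate normal has two natural parameters (mu/sigma^2 and -1/(2 sigma^2)).
With 11 independent components, dim = 2 * 11 = 22.

22


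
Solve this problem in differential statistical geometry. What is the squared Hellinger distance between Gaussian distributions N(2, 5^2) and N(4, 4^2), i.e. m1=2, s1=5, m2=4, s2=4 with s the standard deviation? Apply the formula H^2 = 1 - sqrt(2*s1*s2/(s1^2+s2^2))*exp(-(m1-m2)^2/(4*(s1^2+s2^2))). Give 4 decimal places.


Squared Hellinger distance for Gaussians:
H^2 = 1 - sqrt(2*s1*s2/(s1^2+s2^2)) * exp(-(m1-m2)^2/(4*(s1^2+s2^2))).
s1^2 = 25, s2^2 = 16, s1^2+s2^2 = 41.
sqrt(2*5*4/(41)) = 0.98773.
(m1-m2)^2 = (-2)^2 = 4.
exp(-4/(4*41)) = exp(-0.02439) = 0.975905.
H^2 = 1 - 0.98773*0.975905 = 0.0361

0.0361


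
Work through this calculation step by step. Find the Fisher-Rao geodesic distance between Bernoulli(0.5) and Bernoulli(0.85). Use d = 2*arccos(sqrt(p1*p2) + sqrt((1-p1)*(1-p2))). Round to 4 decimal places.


Geodesic distance on Bernoulli manifold:
d(p1,p2) = 2*arccos(sqrt(p1*p2) + sqrt((1-p1)*(1-p2))).
sqrt(p1*p2) = sqrt(0.5*0.85) = 0.65192.
sqrt((1-p1)*(1-p2)) = sqrt(0.5*0.15) = 0.273861.
arg = 0.65192 + 0.273861 = 0.925782.
d = 2*arccos(0.925782) = 0.7754

0.7754


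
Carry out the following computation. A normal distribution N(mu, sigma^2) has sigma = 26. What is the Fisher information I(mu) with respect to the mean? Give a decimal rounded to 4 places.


The Fisher information for the mean of a normal distribution is I(mu) = 1/sigma^2.
sigma = 26, so sigma^2 = 676.
I(mu) = 1/676 = 0.0015

0.0015


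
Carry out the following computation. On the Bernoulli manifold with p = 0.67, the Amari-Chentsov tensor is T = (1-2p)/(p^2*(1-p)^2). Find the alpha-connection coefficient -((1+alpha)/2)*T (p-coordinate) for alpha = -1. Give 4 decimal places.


Skewness (Amari-Chentsov) tensor: T = (1-2p)/(p^2*(1-p)^2).
p = 0.67, 1-2p = -0.34, p^2 = 0.4489, (1-p)^2 = 0.1089.
T = -0.34/(0.4489 * 0.1089) = -6.955069.
In the p-coordinate, Gamma^(alpha) = Gamma^(0) - (alpha/2)*T with Gamma^(0) = (1/2)*g'(p) = -T/2,
so Gamma^(alpha) = -((1+alpha)/2)*T.
alpha = -1, -(1+alpha)/2 = 0.0.
Gamma = 0.0 * -6.955069 = 0.0000

0.0000


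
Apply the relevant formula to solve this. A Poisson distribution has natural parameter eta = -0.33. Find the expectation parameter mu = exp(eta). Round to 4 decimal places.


Expectation parameter for Poisson exponential family:
mu = exp(eta).
eta = -0.33.
mu = exp(-0.33) = 0.7189

0.7189


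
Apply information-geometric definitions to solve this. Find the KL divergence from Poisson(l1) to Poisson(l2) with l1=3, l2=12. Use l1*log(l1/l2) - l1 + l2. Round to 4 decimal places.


KL divergence for Poisson:
KL = l1*log(l1/l2) - l1 + l2.
l1 = 3, l2 = 12.
log(3/12) = -1.386294.
l1*log(l1/l2) = 3 * -1.386294 = -4.158883.
KL = -4.158883 - 3 + 12 = 4.8411

4.8411


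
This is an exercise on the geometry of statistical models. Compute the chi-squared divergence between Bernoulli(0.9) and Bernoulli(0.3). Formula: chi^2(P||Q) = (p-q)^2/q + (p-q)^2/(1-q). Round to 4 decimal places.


Chi-squared divergence between Bernoulli distributions:
chi^2 = (p-q)^2/q + (p-q)^2/(1-q).
p = 0.9, q = 0.3, p-q = 0.6.
(p-q)^2 = 0.36.
term1 = 0.36/0.3 = 1.2.
term2 = 0.36/0.7 = 0.514286.
chi^2 = 1.2 + 0.514286 = 1.7143

1.7143


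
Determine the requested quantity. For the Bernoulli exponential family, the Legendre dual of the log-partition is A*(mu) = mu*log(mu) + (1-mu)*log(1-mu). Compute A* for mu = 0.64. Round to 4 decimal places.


Legendre transform for Bernoulli:
A*(mu) = mu*log(mu) + (1-mu)*log(1-mu).
mu = 0.64, 1-mu = 0.36.
mu*log(mu) = 0.64*log(0.64) = -0.285624.
(1-mu)*log(1-mu) = 0.36*log(0.36) = -0.367794.
A* = -0.285624 + -0.367794 = -0.6534

-0.6534


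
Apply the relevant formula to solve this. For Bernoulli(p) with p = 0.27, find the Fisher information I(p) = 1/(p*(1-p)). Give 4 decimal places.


For Bernoulli(p), Fisher information is I(p) = 1/(p*(1-p)).
p = 0.27, 1-p = 0.73.
p*(1-p) = 0.1971.
I(p) = 1/0.1971 = 5.0736

5.0736


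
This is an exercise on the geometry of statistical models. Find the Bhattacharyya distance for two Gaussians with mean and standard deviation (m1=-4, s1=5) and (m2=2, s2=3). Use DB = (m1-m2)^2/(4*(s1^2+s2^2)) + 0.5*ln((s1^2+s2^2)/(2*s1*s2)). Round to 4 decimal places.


Bhattacharyya distance between two Gaussians:
DB = (m1-m2)^2/(4*(s1^2+s2^2)) + (1/2)*ln((s1^2+s2^2)/(2*s1*s2)).
(m1-m2)^2 = (-6)^2 = 36.
s1^2+s2^2 = 25 + 9 = 34.
term1 = 36/136 = 0.264706.
term2 = 0.5*ln(34/30.0) = 0.062582.
DB = 0.264706 + 0.062582 = 0.3273

0.3273


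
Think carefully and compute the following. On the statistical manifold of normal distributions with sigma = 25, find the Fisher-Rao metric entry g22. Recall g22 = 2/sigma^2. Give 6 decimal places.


For the 2-parameter normal family, the Fisher metric has:
  g11 = 1/sigma^2, g22 = 2/sigma^2.
sigma = 25, sigma^2 = 625.
g22 = 0.003200

0.003200


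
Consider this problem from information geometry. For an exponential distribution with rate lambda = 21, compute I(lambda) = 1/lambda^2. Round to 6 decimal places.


Fisher information for exponential: I(lambda) = 1/lambda^2.
lambda = 21, lambda^2 = 441.
I = 1/441 = 0.002268

0.002268


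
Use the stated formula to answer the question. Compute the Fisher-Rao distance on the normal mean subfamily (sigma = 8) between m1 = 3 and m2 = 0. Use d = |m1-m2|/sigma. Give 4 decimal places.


On the fixed-variance normal subfamily, geodesic distance = |m1-m2|/sigma.
|3 - 0| = 3.
sigma = 8.
d = 3/8 = 0.3750

0.3750


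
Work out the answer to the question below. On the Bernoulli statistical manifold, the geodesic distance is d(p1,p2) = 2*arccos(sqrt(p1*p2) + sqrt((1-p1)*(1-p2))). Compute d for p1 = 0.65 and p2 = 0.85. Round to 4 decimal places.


Geodesic distance on Bernoulli manifold:
d(p1,p2) = 2*arccos(sqrt(p1*p2) + sqrt((1-p1)*(1-p2))).
sqrt(p1*p2) = sqrt(0.65*0.85) = 0.743303.
sqrt((1-p1)*(1-p2)) = sqrt(0.35*0.15) = 0.229129.
arg = 0.743303 + 0.229129 = 0.972432.
d = 2*arccos(0.972432) = 0.4707

0.4707


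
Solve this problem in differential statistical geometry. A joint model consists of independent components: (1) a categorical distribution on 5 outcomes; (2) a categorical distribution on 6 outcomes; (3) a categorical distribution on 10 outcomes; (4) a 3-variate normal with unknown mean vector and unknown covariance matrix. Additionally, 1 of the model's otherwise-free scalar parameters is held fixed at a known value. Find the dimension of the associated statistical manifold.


The dimension of a statistical manifold equals the number of free
(independent) real parameters of the model. For a product of independent
blocks the parameter counts add.
- categorical on 5 outcomes (probabilities sum to 1): 5-1 = 4.
- categorical on 6 outcomes (probabilities sum to 1): 6-1 = 5.
- categorical on 10 outcomes (probabilities sum to 1): 10-1 = 9.
- 3-variate normal: 3 (mean) + 3*4/2 = 6 (symmetric covariance) = 9.
Total = 4 + 5 + 9 + 9 = 27.
1 parameter(s) fixed at known values: 27 - 1 = 26.
Dimension = 26

26


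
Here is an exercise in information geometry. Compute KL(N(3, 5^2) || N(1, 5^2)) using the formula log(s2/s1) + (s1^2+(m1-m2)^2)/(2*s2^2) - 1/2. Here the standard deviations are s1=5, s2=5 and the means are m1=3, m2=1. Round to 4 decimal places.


KL divergence between normal distributions:
KL = log(s2/s1) + (s1^2 + (m1-m2)^2)/(2*s2^2) - 1/2.
log(5/5) = 0.0.
(5^2 + (3-1)^2)/(2*5^2) = (25 + 4)/50 = 0.58.
KL = 0.0 + 0.58 - 0.5 = 0.0800

0.0800


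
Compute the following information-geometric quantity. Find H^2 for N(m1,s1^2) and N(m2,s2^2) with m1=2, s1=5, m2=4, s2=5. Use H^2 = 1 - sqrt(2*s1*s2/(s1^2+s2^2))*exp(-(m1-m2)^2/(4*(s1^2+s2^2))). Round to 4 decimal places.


Squared Hellinger distance for Gaussians:
H^2 = 1 - sqrt(2*s1*s2/(s1^2+s2^2)) * exp(-(m1-m2)^2/(4*(s1^2+s2^2))).
s1^2 = 25, s2^2 = 25, s1^2+s2^2 = 50.
sqrt(2*5*5/(50)) = 1.0.
(m1-m2)^2 = (-2)^2 = 4.
exp(-4/(4*50)) = exp(-0.02) = 0.980199.
H^2 = 1 - 1.0*0.980199 = 0.0198

0.0198


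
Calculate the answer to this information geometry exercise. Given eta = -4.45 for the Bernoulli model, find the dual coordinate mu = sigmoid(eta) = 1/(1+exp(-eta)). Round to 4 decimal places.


Dual coordinate (expectation parameter) for Bernoulli:
mu = 1/(1+exp(-eta)).
eta = -4.45.
exp(-eta) = exp(4.45) = 85.626944.
mu = 1/(1+85.626944) = 0.0115

0.0115


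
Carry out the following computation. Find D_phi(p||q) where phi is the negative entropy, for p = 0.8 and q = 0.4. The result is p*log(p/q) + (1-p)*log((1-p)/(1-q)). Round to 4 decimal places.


Bregman divergence with negative entropy generator:
D = p*log(p/q) + (1-p)*log((1-p)/(1-q)).
p = 0.8, q = 0.4.
p*log(p/q) = 0.8*log(0.8/0.4) = 0.554518.
(1-p)*log((1-p)/(1-q)) = 0.2*log(0.2/0.6) = -0.219722.
D = 0.554518 + -0.219722 = 0.3348

0.3348


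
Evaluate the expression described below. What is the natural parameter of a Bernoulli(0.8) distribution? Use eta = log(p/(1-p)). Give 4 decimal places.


Natural parameter for Bernoulli: eta = log(p/(1-p)).
p = 0.8, 1-p = 0.2.
p/(1-p) = 4.0.
eta = log(4.0) = 1.3863

1.3863


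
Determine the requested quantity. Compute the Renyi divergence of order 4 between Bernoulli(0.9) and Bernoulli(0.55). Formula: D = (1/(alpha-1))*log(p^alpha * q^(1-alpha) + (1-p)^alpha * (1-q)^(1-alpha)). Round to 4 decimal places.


Renyi divergence of order alpha between Bernoulli distributions:
D = (1/(alpha-1))*log(p^alpha * q^(1-alpha) + (1-p)^alpha * (1-q)^(1-alpha)).
alpha = 4, p = 0.9, q = 0.55.
p^alpha * q^(1-alpha) = 0.9^4 * 0.55^-3 = 3.943501.
(1-p)^alpha * (1-q)^(1-alpha) = 0.1^4 * 0.45^-3 = 0.001097.
sum = 3.943501 + 0.001097 = 3.944599.
D = (1/3)*log(3.944599) = 0.4574

0.4574


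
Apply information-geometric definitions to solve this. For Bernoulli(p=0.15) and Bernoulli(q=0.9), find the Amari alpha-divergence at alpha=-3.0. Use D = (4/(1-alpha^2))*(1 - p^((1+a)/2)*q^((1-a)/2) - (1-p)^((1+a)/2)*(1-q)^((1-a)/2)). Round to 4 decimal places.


Amari alpha-divergence:
D = (4/(1-alpha^2))*(1 - p^((1+a)/2)*q^((1-a)/2) - (1-p)^((1+a)/2)*(1-q)^((1-a)/2)).
alpha = -3.0, p = 0.15, q = 0.9.
e1 = (1+alpha)/2 = -1.0, e2 = (1-alpha)/2 = 2.0.
t1 = p^e1 * q^e2 = 0.15^-1.0 * 0.9^2.0 = 5.4.
t2 = (1-p)^e1 * (1-q)^e2 = 0.85^-1.0 * 0.1^2.0 = 0.011765.
4/(1-alpha^2) = -0.5.
D = -0.5*(1 - 5.4 - 0.011765) = 2.2059

2.2059


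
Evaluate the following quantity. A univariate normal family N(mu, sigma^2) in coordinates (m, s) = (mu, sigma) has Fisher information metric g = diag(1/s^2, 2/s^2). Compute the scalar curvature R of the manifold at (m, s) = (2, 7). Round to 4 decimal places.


The metric has the form g = (A dm^2 + B ds^2)/s^2 with A = 1, B = 2.
Substitute u = sqrt(A/B)*m: g = B*(du^2 + ds^2)/s^2, i.e. B times the
Poincare upper half-plane metric, which has constant Gaussian curvature -1.
Scaling a 2D metric by a constant c divides the Gaussian curvature by c,
so K = -1/B = -1/(2) = -0.5000 everywhere (the point (m, s) = (2, 7) is irrelevant:
the curvature is constant).
Scalar curvature in dimension 2: R = 2K = -2/(2) = -1.0000.

-1.0000


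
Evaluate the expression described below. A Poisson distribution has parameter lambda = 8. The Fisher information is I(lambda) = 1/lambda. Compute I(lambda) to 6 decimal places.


Fisher information for Poisson: I(lambda) = 1/lambda.
lambda = 8.
I(lambda) = 1/8 = 0.125000

0.125000


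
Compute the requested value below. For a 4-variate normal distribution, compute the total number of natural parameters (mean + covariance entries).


Exponential family dimension calculation:
For 4-dim MVN: mean has 4 params, covariance has 4*5/2 = 10 unique entries.
Total dim = 4 + 10 = 14.

14


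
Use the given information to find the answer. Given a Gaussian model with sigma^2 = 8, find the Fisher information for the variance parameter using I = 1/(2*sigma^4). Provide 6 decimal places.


Fisher information for variance: I(sigma^2) = 1/(2*sigma^4).
sigma^2 = 8, so sigma^4 = 64.
I = 1/(2*64) = 1/128 = 0.007813

0.007813


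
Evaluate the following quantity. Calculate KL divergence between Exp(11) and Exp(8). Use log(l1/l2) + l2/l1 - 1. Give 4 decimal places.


KL divergence for exponential family:
KL = log(l1/l2) + l2/l1 - 1.
log(11/8) = 0.318454.
8/11 = 0.727273.
KL = 0.318454 + 0.727273 - 1 = 0.0457

0.0457


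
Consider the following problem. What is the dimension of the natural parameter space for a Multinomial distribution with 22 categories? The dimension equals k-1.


Exponential family dimension calculation:
For Multinomial with k=22 categories, dim = k-1 = 21.

21


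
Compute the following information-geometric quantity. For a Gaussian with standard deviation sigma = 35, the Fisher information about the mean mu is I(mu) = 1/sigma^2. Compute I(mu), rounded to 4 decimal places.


The Fisher information for the mean of a normal distribution is I(mu) = 1/sigma^2.
sigma = 35, so sigma^2 = 1225.
I(mu) = 1/1225 = 0.0008

0.0008


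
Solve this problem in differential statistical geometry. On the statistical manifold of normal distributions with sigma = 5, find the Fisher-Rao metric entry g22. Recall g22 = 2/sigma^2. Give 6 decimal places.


For the 2-parameter normal family, the Fisher metric has:
  g11 = 1/sigma^2, g22 = 2/sigma^2.
sigma = 5, sigma^2 = 25.
g22 = 0.080000

0.080000


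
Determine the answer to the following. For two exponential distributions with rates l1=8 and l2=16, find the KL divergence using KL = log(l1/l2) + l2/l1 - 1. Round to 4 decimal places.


KL divergence for exponential family:
KL = log(l1/l2) + l2/l1 - 1.
log(8/16) = -0.693147.
16/8 = 2.0.
KL = -0.693147 + 2.0 - 1 = 0.3069

0.3069


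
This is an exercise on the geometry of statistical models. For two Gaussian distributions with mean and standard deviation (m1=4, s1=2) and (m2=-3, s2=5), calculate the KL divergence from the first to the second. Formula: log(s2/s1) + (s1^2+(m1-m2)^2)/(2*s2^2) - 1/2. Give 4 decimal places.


KL divergence between normal distributions:
KL = log(s2/s1) + (s1^2 + (m1-m2)^2)/(2*s2^2) - 1/2.
log(5/2) = 0.916291.
(2^2 + (4--3)^2)/(2*5^2) = (4 + 49)/50 = 1.06.
KL = 0.916291 + 1.06 - 0.5 = 1.4763

1.4763


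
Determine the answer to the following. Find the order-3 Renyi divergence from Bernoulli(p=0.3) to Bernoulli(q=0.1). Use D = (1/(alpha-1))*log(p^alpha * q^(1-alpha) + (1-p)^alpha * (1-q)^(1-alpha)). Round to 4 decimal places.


Renyi divergence of order alpha between Bernoulli distributions:
D = (1/(alpha-1))*log(p^alpha * q^(1-alpha) + (1-p)^alpha * (1-q)^(1-alpha)).
alpha = 3, p = 0.3, q = 0.1.
p^alpha * q^(1-alpha) = 0.3^3 * 0.1^-2 = 2.7.
(1-p)^alpha * (1-q)^(1-alpha) = 0.7^3 * 0.9^-2 = 0.423457.
sum = 2.7 + 0.423457 = 3.123457.
D = (1/2)*log(3.123457) = 0.5695

0.5695


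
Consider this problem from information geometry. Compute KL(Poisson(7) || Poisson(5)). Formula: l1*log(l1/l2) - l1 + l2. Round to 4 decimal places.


KL divergence for Poisson:
KL = l1*log(l1/l2) - l1 + l2.
l1 = 7, l2 = 5.
log(7/5) = 0.336472.
l1*log(l1/l2) = 7 * 0.336472 = 2.355306.
KL = 2.355306 - 7 + 5 = 0.3553

0.3553


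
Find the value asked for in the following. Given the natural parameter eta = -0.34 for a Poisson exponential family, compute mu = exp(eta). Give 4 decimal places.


Expectation parameter for Poisson exponential family:
mu = exp(eta).
eta = -0.34.
mu = exp(-0.34) = 0.7118

0.7118


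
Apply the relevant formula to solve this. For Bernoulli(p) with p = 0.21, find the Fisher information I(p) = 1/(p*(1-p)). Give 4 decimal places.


For Bernoulli(p), Fisher information is I(p) = 1/(p*(1-p)).
p = 0.21, 1-p = 0.79.
p*(1-p) = 0.1659.
I(p) = 1/0.1659 = 6.0277

6.0277


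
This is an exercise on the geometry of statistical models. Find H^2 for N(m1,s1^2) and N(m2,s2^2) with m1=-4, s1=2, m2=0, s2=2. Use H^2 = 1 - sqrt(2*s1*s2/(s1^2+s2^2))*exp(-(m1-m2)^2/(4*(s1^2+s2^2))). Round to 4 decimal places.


Squared Hellinger distance for Gaussians:
H^2 = 1 - sqrt(2*s1*s2/(s1^2+s2^2)) * exp(-(m1-m2)^2/(4*(s1^2+s2^2))).
s1^2 = 4, s2^2 = 4, s1^2+s2^2 = 8.
sqrt(2*2*2/(8)) = 1.0.
(m1-m2)^2 = (-4)^2 = 16.
exp(-16/(4*8)) = exp(-0.5) = 0.606531.
H^2 = 1 - 1.0*0.606531 = 0.3935

0.3935


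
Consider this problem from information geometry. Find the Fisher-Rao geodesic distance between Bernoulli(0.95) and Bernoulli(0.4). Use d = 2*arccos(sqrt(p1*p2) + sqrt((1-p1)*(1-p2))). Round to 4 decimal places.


Geodesic distance on Bernoulli manifold:
d(p1,p2) = 2*arccos(sqrt(p1*p2) + sqrt((1-p1)*(1-p2))).
sqrt(p1*p2) = sqrt(0.95*0.4) = 0.616441.
sqrt((1-p1)*(1-p2)) = sqrt(0.05*0.6) = 0.173205.
arg = 0.616441 + 0.173205 = 0.789646.
d = 2*arccos(0.789646) = 1.3211

1.3211


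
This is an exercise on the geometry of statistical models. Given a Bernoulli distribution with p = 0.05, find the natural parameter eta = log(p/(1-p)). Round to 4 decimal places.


Natural parameter for Bernoulli: eta = log(p/(1-p)).
p = 0.05, 1-p = 0.95.
p/(1-p) = 0.052632.
eta = log(0.052632) = -2.9444

-2.9444


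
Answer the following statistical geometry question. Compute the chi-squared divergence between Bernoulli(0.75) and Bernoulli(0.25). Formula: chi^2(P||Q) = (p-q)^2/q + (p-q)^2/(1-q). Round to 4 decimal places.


Chi-squared divergence between Bernoulli distributions:
chi^2 = (p-q)^2/q + (p-q)^2/(1-q).
p = 0.75, q = 0.25, p-q = 0.5.
(p-q)^2 = 0.25.
term1 = 0.25/0.25 = 1.0.
term2 = 0.25/0.75 = 0.333333.
chi^2 = 1.0 + 0.333333 = 1.3333

1.3333


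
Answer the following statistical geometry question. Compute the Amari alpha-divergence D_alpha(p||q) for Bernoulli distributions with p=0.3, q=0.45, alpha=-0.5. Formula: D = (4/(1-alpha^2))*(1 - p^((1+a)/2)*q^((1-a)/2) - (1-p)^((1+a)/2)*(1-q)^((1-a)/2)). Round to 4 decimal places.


Amari alpha-divergence:
D = (4/(1-alpha^2))*(1 - p^((1+a)/2)*q^((1-a)/2) - (1-p)^((1+a)/2)*(1-q)^((1-a)/2)).
alpha = -0.5, p = 0.3, q = 0.45.
e1 = (1+alpha)/2 = 0.25, e2 = (1-alpha)/2 = 0.75.
t1 = p^e1 * q^e2 = 0.3^0.25 * 0.45^0.75 = 0.406621.
t2 = (1-p)^e1 * (1-q)^e2 = 0.7^0.25 * 0.55^0.75 = 0.58418.
4/(1-alpha^2) = 5.333333.
D = 5.333333*(1 - 0.406621 - 0.58418) = 0.0491

0.0491


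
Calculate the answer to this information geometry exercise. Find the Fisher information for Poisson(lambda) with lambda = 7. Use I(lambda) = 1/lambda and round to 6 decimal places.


Fisher information for Poisson: I(lambda) = 1/lambda.
lambda = 7.
I(lambda) = 1/7 = 0.142857

0.142857


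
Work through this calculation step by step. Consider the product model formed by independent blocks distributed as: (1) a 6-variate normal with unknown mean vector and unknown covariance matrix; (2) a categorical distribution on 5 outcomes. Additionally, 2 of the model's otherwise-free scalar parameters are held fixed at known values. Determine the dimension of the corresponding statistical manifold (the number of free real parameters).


The dimension of a statistical manifold equals the number of free
(independent) real parameters of the model. For a product of independent
blocks the parameter counts add.
- 6-variate normal: 6 (mean) + 6*7/2 = 21 (symmetric covariance) = 27.
- categorical on 5 outcomes (probabilities sum to 1): 5-1 = 4.
Total = 27 + 4 = 31.
2 parameter(s) fixed at known values: 31 - 2 = 29.
Dimension = 29

29


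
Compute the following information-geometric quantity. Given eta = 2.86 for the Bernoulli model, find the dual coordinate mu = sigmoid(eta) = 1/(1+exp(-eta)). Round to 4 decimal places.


Dual coordinate (expectation parameter) for Bernoulli:
mu = 1/(1+exp(-eta)).
eta = 2.86.
exp(-eta) = exp(-2.86) = 0.057269.
mu = 1/(1+0.057269) = 0.9458

0.9458


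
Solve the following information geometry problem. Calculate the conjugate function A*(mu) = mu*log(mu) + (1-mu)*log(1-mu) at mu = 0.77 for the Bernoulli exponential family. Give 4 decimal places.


Legendre transform for Bernoulli:
A*(mu) = mu*log(mu) + (1-mu)*log(1-mu).
mu = 0.77, 1-mu = 0.23.
mu*log(mu) = 0.77*log(0.77) = -0.201251.
(1-mu)*log(1-mu) = 0.23*log(0.23) = -0.338025.
A* = -0.201251 + -0.338025 = -0.5393

-0.5393


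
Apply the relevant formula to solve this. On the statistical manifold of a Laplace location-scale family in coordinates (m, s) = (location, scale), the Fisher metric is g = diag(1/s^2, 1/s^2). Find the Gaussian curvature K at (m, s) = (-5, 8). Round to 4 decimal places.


The metric has the form g = (A dm^2 + B ds^2)/s^2 with A = 1, B = 1.
Substitute u = sqrt(A/B)*m: g = B*(du^2 + ds^2)/s^2, i.e. B times the
Poincare upper half-plane metric, which has constant Gaussian curvature -1.
Scaling a 2D metric by a constant c divides the Gaussian curvature by c,
so K = -1/B = -1/(1) = -1.0000 everywhere (the point (m, s) = (-5, 8) is irrelevant:
the curvature is constant).
The requested Gaussian curvature is K = -1.0000.

-1.0000


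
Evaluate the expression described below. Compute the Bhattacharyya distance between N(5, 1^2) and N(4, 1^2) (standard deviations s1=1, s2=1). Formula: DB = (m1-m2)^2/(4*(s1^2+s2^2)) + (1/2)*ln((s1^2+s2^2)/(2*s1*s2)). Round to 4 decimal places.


Bhattacharyya distance between two Gaussians:
DB = (m1-m2)^2/(4*(s1^2+s2^2)) + (1/2)*ln((s1^2+s2^2)/(2*s1*s2)).
(m1-m2)^2 = (1)^2 = 1.
s1^2+s2^2 = 1 + 1 = 2.
term1 = 1/8 = 0.125.
term2 = 0.5*ln(2/2.0) = 0.0.
DB = 0.125 + 0.0 = 0.1250

0.1250


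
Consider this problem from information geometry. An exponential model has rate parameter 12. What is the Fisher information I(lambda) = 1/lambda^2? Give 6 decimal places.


Fisher information for exponential: I(lambda) = 1/lambda^2.
lambda = 12, lambda^2 = 144.
I = 1/144 = 0.006944

0.006944


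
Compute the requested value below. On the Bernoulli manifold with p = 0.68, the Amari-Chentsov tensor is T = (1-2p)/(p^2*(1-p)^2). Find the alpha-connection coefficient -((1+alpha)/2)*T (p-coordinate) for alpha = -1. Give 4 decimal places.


Skewness (Amari-Chentsov) tensor: T = (1-2p)/(p^2*(1-p)^2).
p = 0.68, 1-2p = -0.36, p^2 = 0.4624, (1-p)^2 = 0.1024.
T = -0.36/(0.4624 * 0.1024) = -7.602995.
In the p-coordinate, Gamma^(alpha) = Gamma^(0) - (alpha/2)*T with Gamma^(0) = (1/2)*g'(p) = -T/2,
so Gamma^(alpha) = -((1+alpha)/2)*T.
alpha = -1, -(1+alpha)/2 = 0.0.
Gamma = 0.0 * -7.602995 = 0.0000

0.0000


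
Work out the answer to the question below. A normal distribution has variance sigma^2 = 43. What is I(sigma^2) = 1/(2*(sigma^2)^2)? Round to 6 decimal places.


Fisher information for variance: I(sigma^2) = 1/(2*sigma^4).
sigma^2 = 43, so sigma^4 = 1849.
I = 1/(2*1849) = 1/3698 = 0.000270

0.000270


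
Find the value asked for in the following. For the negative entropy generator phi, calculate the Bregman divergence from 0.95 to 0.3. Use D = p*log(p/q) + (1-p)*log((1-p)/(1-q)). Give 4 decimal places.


Bregman divergence with negative entropy generator:
D = p*log(p/q) + (1-p)*log((1-p)/(1-q)).
p = 0.95, q = 0.3.
p*log(p/q) = 0.95*log(0.95/0.3) = 1.095046.
(1-p)*log((1-p)/(1-q)) = 0.05*log(0.05/0.7) = -0.131953.
D = 1.095046 + -0.131953 = 0.9631

0.9631


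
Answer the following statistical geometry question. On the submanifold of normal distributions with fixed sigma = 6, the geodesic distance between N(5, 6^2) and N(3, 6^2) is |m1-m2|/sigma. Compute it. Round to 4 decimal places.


On the fixed-variance normal subfamily, geodesic distance = |m1-m2|/sigma.
|5 - 3| = 2.
sigma = 6.
d = 2/6 = 0.3333

0.3333


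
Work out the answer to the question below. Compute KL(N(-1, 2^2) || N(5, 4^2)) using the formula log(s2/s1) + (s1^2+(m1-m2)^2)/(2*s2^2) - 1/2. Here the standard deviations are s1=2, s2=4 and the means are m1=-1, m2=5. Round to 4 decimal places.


KL divergence between normal distributions:
KL = log(s2/s1) + (s1^2 + (m1-m2)^2)/(2*s2^2) - 1/2.
log(4/2) = 0.693147.
(2^2 + (-1-5)^2)/(2*4^2) = (4 + 36)/32 = 1.25.
KL = 0.693147 + 1.25 - 0.5 = 1.4431

1.4431


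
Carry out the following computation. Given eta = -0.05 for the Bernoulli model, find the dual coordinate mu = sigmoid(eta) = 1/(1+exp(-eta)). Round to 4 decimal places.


Dual coordinate (expectation parameter) for Bernoulli:
mu = 1/(1+exp(-eta)).
eta = -0.05.
exp(-eta) = exp(0.05) = 1.051271.
mu = 1/(1+1.051271) = 0.4875

0.4875


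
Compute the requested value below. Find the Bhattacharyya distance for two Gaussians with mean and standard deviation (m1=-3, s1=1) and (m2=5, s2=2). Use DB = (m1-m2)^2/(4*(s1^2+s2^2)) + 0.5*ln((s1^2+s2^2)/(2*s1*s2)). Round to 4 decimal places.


Bhattacharyya distance between two Gaussians:
DB = (m1-m2)^2/(4*(s1^2+s2^2)) + (1/2)*ln((s1^2+s2^2)/(2*s1*s2)).
(m1-m2)^2 = (-8)^2 = 64.
s1^2+s2^2 = 1 + 4 = 5.
term1 = 64/20 = 3.2.
term2 = 0.5*ln(5/4.0) = 0.111572.
DB = 3.2 + 0.111572 = 3.3116

3.3116


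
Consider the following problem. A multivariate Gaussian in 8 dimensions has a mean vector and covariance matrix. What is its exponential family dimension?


Exponential family dimension calculation:
For 8-dim MVN: mean has 8 params, covariance has 8*9/2 = 36 unique entries.
Total dim = 8 + 36 = 44.

44


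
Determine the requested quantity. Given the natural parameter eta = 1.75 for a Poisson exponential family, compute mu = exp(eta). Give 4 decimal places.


Expectation parameter for Poisson exponential family:
mu = exp(eta).
eta = 1.75.
mu = exp(1.75) = 5.7546

5.7546


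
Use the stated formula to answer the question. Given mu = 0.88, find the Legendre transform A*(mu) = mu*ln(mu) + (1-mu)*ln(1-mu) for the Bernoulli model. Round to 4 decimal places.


Legendre transform for Bernoulli:
A*(mu) = mu*log(mu) + (1-mu)*log(1-mu).
mu = 0.88, 1-mu = 0.12.
mu*log(mu) = 0.88*log(0.88) = -0.112493.
(1-mu)*log(1-mu) = 0.12*log(0.12) = -0.254432.
A* = -0.112493 + -0.254432 = -0.3669

-0.3669


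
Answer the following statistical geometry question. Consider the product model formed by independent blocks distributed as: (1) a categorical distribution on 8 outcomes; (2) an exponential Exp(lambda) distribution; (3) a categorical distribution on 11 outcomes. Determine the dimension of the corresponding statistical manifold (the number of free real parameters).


The dimension of a statistical manifold equals the number of free
(independent) real parameters of the model. For a product of independent
blocks the parameter counts add.
- categorical on 8 outcomes (probabilities sum to 1): 8-1 = 7.
- exponential (lambda): 1.
- categorical on 11 outcomes (probabilities sum to 1): 11-1 = 10.
Total = 7 + 1 + 10 = 18.
Dimension = 18

18


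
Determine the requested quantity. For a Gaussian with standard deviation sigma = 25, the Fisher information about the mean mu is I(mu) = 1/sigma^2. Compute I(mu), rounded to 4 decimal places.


The Fisher information for the mean of a normal distribution is I(mu) = 1/sigma^2.
sigma = 25, so sigma^2 = 625.
I(mu) = 1/625 = 0.0016

0.0016


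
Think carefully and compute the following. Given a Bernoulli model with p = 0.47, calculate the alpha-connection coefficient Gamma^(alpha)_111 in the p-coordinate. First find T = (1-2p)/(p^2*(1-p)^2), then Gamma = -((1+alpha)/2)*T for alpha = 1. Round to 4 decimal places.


Skewness (Amari-Chentsov) tensor: T = (1-2p)/(p^2*(1-p)^2).
p = 0.47, 1-2p = 0.06, p^2 = 0.2209, (1-p)^2 = 0.2809.
T = 0.06/(0.2209 * 0.2809) = 0.96695.
In the p-coordinate, Gamma^(alpha) = Gamma^(0) - (alpha/2)*T with Gamma^(0) = (1/2)*g'(p) = -T/2,
so Gamma^(alpha) = -((1+alpha)/2)*T.
alpha = 1, -(1+alpha)/2 = -1.0.
Gamma = -1.0 * 0.96695 = -0.9669

-0.9669


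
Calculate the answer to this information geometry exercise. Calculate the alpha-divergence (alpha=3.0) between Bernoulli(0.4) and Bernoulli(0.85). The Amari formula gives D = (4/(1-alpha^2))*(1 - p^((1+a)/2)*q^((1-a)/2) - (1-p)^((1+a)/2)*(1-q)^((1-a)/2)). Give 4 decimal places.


Amari alpha-divergence:
D = (4/(1-alpha^2))*(1 - p^((1+a)/2)*q^((1-a)/2) - (1-p)^((1+a)/2)*(1-q)^((1-a)/2)).
alpha = 3.0, p = 0.4, q = 0.85.
e1 = (1+alpha)/2 = 2.0, e2 = (1-alpha)/2 = -1.0.
t1 = p^e1 * q^e2 = 0.4^2.0 * 0.85^-1.0 = 0.188235.
t2 = (1-p)^e1 * (1-q)^e2 = 0.6^2.0 * 0.15^-1.0 = 2.4.
4/(1-alpha^2) = -0.5.
D = -0.5*(1 - 0.188235 - 2.4) = 0.7941

0.7941


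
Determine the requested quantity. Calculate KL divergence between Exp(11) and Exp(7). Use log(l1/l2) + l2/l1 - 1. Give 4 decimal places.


KL divergence for exponential family:
KL = log(l1/l2) + l2/l1 - 1.
log(11/7) = 0.451985.
7/11 = 0.636364.
KL = 0.451985 + 0.636364 - 1 = 0.0883

0.0883


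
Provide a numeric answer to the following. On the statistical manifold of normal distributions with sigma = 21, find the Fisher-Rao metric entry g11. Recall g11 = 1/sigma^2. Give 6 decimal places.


For the 2-parameter normal family, the Fisher metric has:
  g11 = 1/sigma^2, g22 = 2/sigma^2.
sigma = 21, sigma^2 = 441.
g11 = 0.002268

0.002268


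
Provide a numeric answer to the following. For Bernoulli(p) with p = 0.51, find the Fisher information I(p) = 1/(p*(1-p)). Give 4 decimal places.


For Bernoulli(p), Fisher information is I(p) = 1/(p*(1-p)).
p = 0.51, 1-p = 0.49.
p*(1-p) = 0.2499.
I(p) = 1/0.2499 = 4.0016

4.0016


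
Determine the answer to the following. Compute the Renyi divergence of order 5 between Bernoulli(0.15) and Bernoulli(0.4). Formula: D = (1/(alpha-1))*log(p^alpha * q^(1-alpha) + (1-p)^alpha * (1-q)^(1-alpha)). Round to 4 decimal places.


Renyi divergence of order alpha between Bernoulli distributions:
D = (1/(alpha-1))*log(p^alpha * q^(1-alpha) + (1-p)^alpha * (1-q)^(1-alpha)).
alpha = 5, p = 0.15, q = 0.4.
p^alpha * q^(1-alpha) = 0.15^5 * 0.4^-4 = 0.002966.
(1-p)^alpha * (1-q)^(1-alpha) = 0.85^5 * 0.6^-4 = 3.423652.
sum = 0.002966 + 3.423652 = 3.426618.
D = (1/4)*log(3.426618) = 0.3079

0.3079


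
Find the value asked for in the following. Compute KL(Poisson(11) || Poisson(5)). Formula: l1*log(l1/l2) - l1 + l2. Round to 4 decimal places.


KL divergence for Poisson:
KL = l1*log(l1/l2) - l1 + l2.
l1 = 11, l2 = 5.
log(11/5) = 0.788457.
l1*log(l1/l2) = 11 * 0.788457 = 8.673031.
KL = 8.673031 - 11 + 5 = 2.6730

2.6730


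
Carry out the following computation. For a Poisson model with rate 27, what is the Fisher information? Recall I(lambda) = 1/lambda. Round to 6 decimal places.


Fisher information for Poisson: I(lambda) = 1/lambda.
lambda = 27.
I(lambda) = 1/27 = 0.037037

0.037037


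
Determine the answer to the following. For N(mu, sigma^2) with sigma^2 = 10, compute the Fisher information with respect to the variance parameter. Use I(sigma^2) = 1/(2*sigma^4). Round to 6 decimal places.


Fisher information for variance: I(sigma^2) = 1/(2*sigma^4).
sigma^2 = 10, so sigma^4 = 100.
I = 1/(2*100) = 1/200 = 0.005000

0.005000


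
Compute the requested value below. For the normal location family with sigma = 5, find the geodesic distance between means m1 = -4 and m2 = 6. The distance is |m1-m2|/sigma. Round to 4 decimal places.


On the fixed-variance normal subfamily, geodesic distance = |m1-m2|/sigma.
|-4 - 6| = 10.
sigma = 5.
d = 10/5 = 2.0000

2.0000


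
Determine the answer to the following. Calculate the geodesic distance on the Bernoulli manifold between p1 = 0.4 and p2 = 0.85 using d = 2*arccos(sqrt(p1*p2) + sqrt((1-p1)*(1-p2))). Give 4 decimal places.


Geodesic distance on Bernoulli manifold:
d(p1,p2) = 2*arccos(sqrt(p1*p2) + sqrt((1-p1)*(1-p2))).
sqrt(p1*p2) = sqrt(0.4*0.85) = 0.583095.
sqrt((1-p1)*(1-p2)) = sqrt(0.6*0.15) = 0.3.
arg = 0.583095 + 0.3 = 0.883095.
d = 2*arccos(0.883095) = 0.9768

0.9768


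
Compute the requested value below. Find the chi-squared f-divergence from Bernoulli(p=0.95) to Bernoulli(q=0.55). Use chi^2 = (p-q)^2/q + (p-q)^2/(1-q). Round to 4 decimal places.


Chi-squared divergence between Bernoulli distributions:
chi^2 = (p-q)^2/q + (p-q)^2/(1-q).
p = 0.95, q = 0.55, p-q = 0.4.
(p-q)^2 = 0.16.
term1 = 0.16/0.55 = 0.290909.
term2 = 0.16/0.45 = 0.355556.
chi^2 = 0.290909 + 0.355556 = 0.6465

0.6465
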